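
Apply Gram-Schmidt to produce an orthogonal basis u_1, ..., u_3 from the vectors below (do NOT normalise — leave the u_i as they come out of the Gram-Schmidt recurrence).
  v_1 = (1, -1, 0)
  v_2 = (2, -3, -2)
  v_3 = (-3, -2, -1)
Orthogonal basis:
  u_1 = (1, -1, 0)
  u_2 = (-1/2, -1/2, -2)
  u_3 = (-2, -2, 1)

Apply the Gram-Schmidt recurrence
  u_1 = v_1
  u_i = v_i − Σ_{j<i} ((v_i · u_j) / (u_j · u_j)) · u_j.

Step by step this gives:
  u_1 = (1, -1, 0)
  u_2 = (-1/2, -1/2, -2)
  u_3 = (-2, -2, 1)

Orthogonality check:
  u_2 · u_1 = 0 (should be 0)
  u_3 · u_1 = 0 (should be 0)
  u_3 · u_2 = 0 (should be 0)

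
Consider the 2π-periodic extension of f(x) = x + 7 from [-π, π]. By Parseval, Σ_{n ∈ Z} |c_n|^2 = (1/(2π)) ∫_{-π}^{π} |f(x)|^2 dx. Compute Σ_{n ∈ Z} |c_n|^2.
Σ |c_n|^2 = π^2/3 + 49

Expand and integrate term by term over [-π, π]:
  ∫ (x)^2 dx = 1·(2π^3/3); ∫ 2·1·(7)·x dx = 0 (odd integrand); ∫ 7^2 dx = 49·2π.
So (1/(2π)) ∫_{-π}^{π} (x + 7)^2 dx = 1π^2/3 + 49 = π^2/3 + 49.
Parseval ⇒ Σ |c_n|^2 = π^2/3 + 49.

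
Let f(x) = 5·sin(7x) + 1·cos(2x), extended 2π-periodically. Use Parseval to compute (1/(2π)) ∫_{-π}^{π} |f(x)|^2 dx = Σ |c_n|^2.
Σ |c_n|^2 = 13

Expand |f|^2 and use orthogonality of {sin(nx), cos(mx)} on [-π, π]:
  ∫_{-π}^{π} sin(nx)^2 dx = π, ∫ cos(mx)^2 dx = π, and cross terms integrate to 0.
So ∫_{-π}^{π} f(x)^2 dx = 5^2 · π + 1^2 · π = (25 + 1)π.
Divide by 2π: (25 + 1)/2 = 13.
By Parseval, this equals Σ |c_n|^2.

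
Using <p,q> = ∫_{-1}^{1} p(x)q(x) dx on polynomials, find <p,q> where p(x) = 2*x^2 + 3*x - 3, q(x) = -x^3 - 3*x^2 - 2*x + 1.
<p,q> = -94/15

Expand the product: p(x)·q(x) = -2*x^5 - 9*x^4 - 10*x^3 + 5*x^2 + 9*x - 3.
∫_{-1}^{1} of each monomial x^k gives [2/(k+1) if k even, 0 if k odd]. Integrating term-by-term (or equivalently evaluating the antiderivative F(x) = -x^6/3 - 9*x^5/5 - 5*x^4/2 + 5*x^3/3 + 9*x^2/2 - 3*x at the endpoints):
  F(1) − F(−1) = -22/15 − (24/5) = -94/15.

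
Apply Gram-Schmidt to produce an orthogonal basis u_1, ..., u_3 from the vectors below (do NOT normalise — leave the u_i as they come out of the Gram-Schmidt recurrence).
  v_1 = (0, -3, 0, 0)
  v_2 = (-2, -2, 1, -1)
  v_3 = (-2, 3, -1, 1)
Orthogonal basis:
  u_1 = (0, -3, 0, 0)
  u_2 = (-2, 0, 1, -1)
  u_3 = (-4/3, 0, -4/3, 4/3)

Apply the Gram-Schmidt recurrence
  u_1 = v_1
  u_i = v_i − Σ_{j<i} ((v_i · u_j) / (u_j · u_j)) · u_j.

Step by step this gives:
  u_1 = (0, -3, 0, 0)
  u_2 = (-2, 0, 1, -1)
  u_3 = (-4/3, 0, -4/3, 4/3)

Orthogonality check:
  u_2 · u_1 = 0 (should be 0)
  u_3 · u_1 = 0 (should be 0)
  u_3 · u_2 = 0 (should be 0)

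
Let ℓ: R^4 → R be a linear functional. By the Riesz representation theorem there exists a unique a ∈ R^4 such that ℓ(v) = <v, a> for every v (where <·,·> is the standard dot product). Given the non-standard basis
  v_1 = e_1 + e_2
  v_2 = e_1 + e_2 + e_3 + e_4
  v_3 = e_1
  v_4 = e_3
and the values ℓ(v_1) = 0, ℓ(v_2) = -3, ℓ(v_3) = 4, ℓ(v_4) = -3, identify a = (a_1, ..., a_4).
a = (4, -4, -3, 0)

Write a = (a_1, ..., a_4) in the standard basis. For each basis vector v_i, ℓ(v_i) = <v_i, a> is a linear equation in the a_j's. Collect the n equations into a matrix system V a = ℓ, where row i of V is v_i (expressed in the standard basis). Since V is invertible (lower-triangular with 1s on the diagonal, up to permutation), solve by back-substitution:
  V =
[[1, 1, 0, 0],
 [1, 1, 1, 1],
 [1, 0, 0, 0],
 [0, 0, 1, 0]]
  V a = (0, -3, 4, -3)
Solving gives a = (4, -4, -3, 0).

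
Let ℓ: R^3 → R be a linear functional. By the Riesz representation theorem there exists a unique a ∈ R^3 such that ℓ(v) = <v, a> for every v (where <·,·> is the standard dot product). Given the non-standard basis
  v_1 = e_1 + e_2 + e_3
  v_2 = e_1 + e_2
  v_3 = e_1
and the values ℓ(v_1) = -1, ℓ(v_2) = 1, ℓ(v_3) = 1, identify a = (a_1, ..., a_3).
a = (1, 0, -2)

Write a = (a_1, ..., a_3) in the standard basis. For each basis vector v_i, ℓ(v_i) = <v_i, a> is a linear equation in the a_j's. Collect the n equations into a matrix system V a = ℓ, where row i of V is v_i (expressed in the standard basis). Since V is invertible (lower-triangular with 1s on the diagonal, up to permutation), solve by back-substitution:
  V =
[[1, 1, 1],
 [1, 1, 0],
 [1, 0, 0]]
  V a = (-1, 1, 1)
Solving gives a = (1, 0, -2).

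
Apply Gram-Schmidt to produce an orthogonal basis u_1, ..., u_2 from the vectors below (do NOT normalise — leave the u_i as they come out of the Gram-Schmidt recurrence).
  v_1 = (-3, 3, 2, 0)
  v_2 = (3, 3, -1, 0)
Orthogonal basis:
  u_1 = (-3, 3, 2, 0)
  u_2 = (30/11, 36/11, -9/11, 0)

Apply the Gram-Schmidt recurrence
  u_1 = v_1
  u_i = v_i − Σ_{j<i} ((v_i · u_j) / (u_j · u_j)) · u_j.

Step by step this gives:
  u_1 = (-3, 3, 2, 0)
  u_2 = (30/11, 36/11, -9/11, 0)

Orthogonality check:
  u_2 · u_1 = 0 (should be 0)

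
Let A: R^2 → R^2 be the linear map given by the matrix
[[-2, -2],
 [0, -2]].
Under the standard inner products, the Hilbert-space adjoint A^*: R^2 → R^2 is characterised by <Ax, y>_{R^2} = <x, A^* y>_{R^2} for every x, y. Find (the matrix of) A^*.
A^* = A^T =
[[-2, 0],
 [-2, -2]]

For real matrices with standard dot products, the defining identity <Ax, y> = <x, A^* y> gives (Ax)^T y = x^T (A^*) y, i.e. x^T A^T y = x^T (A^*) y. Since this holds for all x, y, we must have A^* = A^T. Therefore
A^* =
[[-2, 0],
 [-2, -2]].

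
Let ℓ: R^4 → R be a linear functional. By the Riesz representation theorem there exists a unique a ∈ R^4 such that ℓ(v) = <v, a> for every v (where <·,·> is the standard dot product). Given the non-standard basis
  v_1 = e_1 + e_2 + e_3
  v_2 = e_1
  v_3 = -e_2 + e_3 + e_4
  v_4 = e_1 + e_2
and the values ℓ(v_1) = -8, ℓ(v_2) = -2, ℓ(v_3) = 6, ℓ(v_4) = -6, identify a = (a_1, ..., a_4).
a = (-2, -4, -2, 4)

Write a = (a_1, ..., a_4) in the standard basis. For each basis vector v_i, ℓ(v_i) = <v_i, a> is a linear equation in the a_j's. Collect the n equations into a matrix system V a = ℓ, where row i of V is v_i (expressed in the standard basis). Since V is invertible (lower-triangular with 1s on the diagonal, up to permutation), solve by back-substitution:
  V =
[[1, 1, 1, 0],
 [1, 0, 0, 0],
 [0, -1, 1, 1],
 [1, 1, 0, 0]]
  V a = (-8, -2, 6, -6)
Solving gives a = (-2, -4, -2, 4).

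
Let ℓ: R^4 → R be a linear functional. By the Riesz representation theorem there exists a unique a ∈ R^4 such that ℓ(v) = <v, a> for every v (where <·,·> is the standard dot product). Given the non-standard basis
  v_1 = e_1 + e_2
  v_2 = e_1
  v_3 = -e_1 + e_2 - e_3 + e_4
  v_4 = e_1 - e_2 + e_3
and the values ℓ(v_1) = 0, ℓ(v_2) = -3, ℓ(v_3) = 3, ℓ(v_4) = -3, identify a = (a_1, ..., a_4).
a = (-3, 3, 3, 0)

Write a = (a_1, ..., a_4) in the standard basis. For each basis vector v_i, ℓ(v_i) = <v_i, a> is a linear equation in the a_j's. Collect the n equations into a matrix system V a = ℓ, where row i of V is v_i (expressed in the standard basis). Since V is invertible (lower-triangular with 1s on the diagonal, up to permutation), solve by back-substitution:
  V =
[[1, 1, 0, 0],
 [1, 0, 0, 0],
 [-1, 1, -1, 1],
 [1, -1, 1, 0]]
  V a = (0, -3, 3, -3)
Solving gives a = (-3, 3, 3, 0).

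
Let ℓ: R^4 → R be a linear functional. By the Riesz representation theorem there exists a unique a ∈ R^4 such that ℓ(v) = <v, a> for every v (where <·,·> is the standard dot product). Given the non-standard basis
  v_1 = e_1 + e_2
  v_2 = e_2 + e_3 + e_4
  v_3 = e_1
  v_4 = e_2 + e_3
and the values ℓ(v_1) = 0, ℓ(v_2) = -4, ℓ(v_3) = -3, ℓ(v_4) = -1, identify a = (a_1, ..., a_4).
a = (-3, 3, -4, -3)

Write a = (a_1, ..., a_4) in the standard basis. For each basis vector v_i, ℓ(v_i) = <v_i, a> is a linear equation in the a_j's. Collect the n equations into a matrix system V a = ℓ, where row i of V is v_i (expressed in the standard basis). Since V is invertible (lower-triangular with 1s on the diagonal, up to permutation), solve by back-substitution:
  V =
[[1, 1, 0, 0],
 [0, 1, 1, 1],
 [1, 0, 0, 0],
 [0, 1, 1, 0]]
  V a = (0, -4, -3, -1)
Solving gives a = (-3, 3, -4, -3).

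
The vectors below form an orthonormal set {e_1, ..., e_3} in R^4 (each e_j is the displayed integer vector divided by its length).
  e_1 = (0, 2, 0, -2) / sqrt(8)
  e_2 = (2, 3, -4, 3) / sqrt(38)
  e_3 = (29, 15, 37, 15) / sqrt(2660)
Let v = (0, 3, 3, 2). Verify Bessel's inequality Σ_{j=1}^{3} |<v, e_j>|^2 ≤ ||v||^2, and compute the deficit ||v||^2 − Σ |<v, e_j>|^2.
Σ |<v, e_j>|^2 = 481/35; ||v||^2 = 22; deficit = 289/35

Write each e_j = u_j / sqrt(<u_j, u_j>) where u_j is the displayed integer vector. Then <v, e_j> = <v, u_j> / sqrt(<u_j, u_j>), so |<v, e_j>|^2 = <v, u_j>^2 / <u_j, u_j>.
Coefficients: <v, e_1> = 2/sqrt(8), <v, e_2> = 3/sqrt(38), <v, e_3> = 186/sqrt(2660).
Square and sum: Σ |<v, e_j>|^2 = 481/35.
Compute ||v||^2 = v·v = 22.
Deficit = 22 − 481/35 = 289/35 ≥ 0, confirming Bessel's inequality. (The deficit equals ||v − Σ <v,e_j> e_j||^2, the squared distance from v to span{e_j}.)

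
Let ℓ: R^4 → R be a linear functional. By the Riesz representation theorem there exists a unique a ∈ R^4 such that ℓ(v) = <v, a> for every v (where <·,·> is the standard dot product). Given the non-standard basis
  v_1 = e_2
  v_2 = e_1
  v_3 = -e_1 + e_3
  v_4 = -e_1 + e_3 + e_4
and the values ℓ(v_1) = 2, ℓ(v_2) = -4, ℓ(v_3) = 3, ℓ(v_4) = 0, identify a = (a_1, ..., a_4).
a = (-4, 2, -1, -3)

Write a = (a_1, ..., a_4) in the standard basis. For each basis vector v_i, ℓ(v_i) = <v_i, a> is a linear equation in the a_j's. Collect the n equations into a matrix system V a = ℓ, where row i of V is v_i (expressed in the standard basis). Since V is invertible (lower-triangular with 1s on the diagonal, up to permutation), solve by back-substitution:
  V =
[[0, 1, 0, 0],
 [1, 0, 0, 0],
 [-1, 0, 1, 0],
 [-1, 0, 1, 1]]
  V a = (2, -4, 3, 0)
Solving gives a = (-4, 2, -1, -3).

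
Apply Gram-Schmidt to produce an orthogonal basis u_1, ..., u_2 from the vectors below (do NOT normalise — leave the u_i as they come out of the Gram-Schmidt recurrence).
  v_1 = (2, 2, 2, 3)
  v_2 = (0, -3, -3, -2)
Orthogonal basis:
  u_1 = (2, 2, 2, 3)
  u_2 = (12/7, -9/7, -9/7, 4/7)

Apply the Gram-Schmidt recurrence
  u_1 = v_1
  u_i = v_i − Σ_{j<i} ((v_i · u_j) / (u_j · u_j)) · u_j.

Step by step this gives:
  u_1 = (2, 2, 2, 3)
  u_2 = (12/7, -9/7, -9/7, 4/7)

Orthogonality check:
  u_2 · u_1 = 0 (should be 0)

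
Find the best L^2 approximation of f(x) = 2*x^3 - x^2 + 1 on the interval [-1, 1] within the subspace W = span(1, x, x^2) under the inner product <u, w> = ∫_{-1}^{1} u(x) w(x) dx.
g(x) = -x^2 + 6*x/5 + 1

The best approximation g ∈ W is the orthogonal projection of f onto W. Writing g = a_0 + a_1 x + a_2 x^2, the coefficients solve the normal equations G · a = b where
  G_{ij} = <φ_i, φ_j> and b_i = <f, φ_i>, with φ_0 = 1, φ_1 = x, φ_2 = x^2.
G =
  [2, 0, 2/3]
  [0, 2/3, 0]
  [2/3, 0, 2/5],
b = (4/3, 4/5, 4/15).
Solving gives a_0 = 1, a_1 = 6/5, a_2 = -1, so
  g(x) = -x^2 + 6*x/5 + 1.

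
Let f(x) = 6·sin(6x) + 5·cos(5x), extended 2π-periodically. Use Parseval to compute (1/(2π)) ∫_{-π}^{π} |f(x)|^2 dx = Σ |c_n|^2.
Σ |c_n|^2 = 61/2

Expand |f|^2 and use orthogonality of {sin(nx), cos(mx)} on [-π, π]:
  ∫_{-π}^{π} sin(nx)^2 dx = π, ∫ cos(mx)^2 dx = π, and cross terms integrate to 0.
So ∫_{-π}^{π} f(x)^2 dx = 6^2 · π + 5^2 · π = (36 + 25)π.
Divide by 2π: (36 + 25)/2 = 61/2.
By Parseval, this equals Σ |c_n|^2.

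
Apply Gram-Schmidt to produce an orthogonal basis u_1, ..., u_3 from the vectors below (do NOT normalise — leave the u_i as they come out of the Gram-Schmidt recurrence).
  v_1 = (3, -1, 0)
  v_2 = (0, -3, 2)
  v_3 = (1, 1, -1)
Orthogonal basis:
  u_1 = (3, -1, 0)
  u_2 = (-9/10, -27/10, 2)
  u_3 = (-2/121, -6/121, -9/121)

Apply the Gram-Schmidt recurrence
  u_1 = v_1
  u_i = v_i − Σ_{j<i} ((v_i · u_j) / (u_j · u_j)) · u_j.

Step by step this gives:
  u_1 = (3, -1, 0)
  u_2 = (-9/10, -27/10, 2)
  u_3 = (-2/121, -6/121, -9/121)

Orthogonality check:
  u_2 · u_1 = 0 (should be 0)
  u_3 · u_1 = 0 (should be 0)
  u_3 · u_2 = 0 (should be 0)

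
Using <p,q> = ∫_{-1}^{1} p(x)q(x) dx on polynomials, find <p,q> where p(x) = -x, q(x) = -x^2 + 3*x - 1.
<p,q> = -2

Expand the product: p(x)·q(x) = x^3 - 3*x^2 + x.
∫_{-1}^{1} of each monomial x^k gives [2/(k+1) if k even, 0 if k odd]. Integrating term-by-term (or equivalently evaluating the antiderivative F(x) = x^4/4 - x^3 + x^2/2 at the endpoints):
  F(1) − F(−1) = -1/4 − (7/4) = -2.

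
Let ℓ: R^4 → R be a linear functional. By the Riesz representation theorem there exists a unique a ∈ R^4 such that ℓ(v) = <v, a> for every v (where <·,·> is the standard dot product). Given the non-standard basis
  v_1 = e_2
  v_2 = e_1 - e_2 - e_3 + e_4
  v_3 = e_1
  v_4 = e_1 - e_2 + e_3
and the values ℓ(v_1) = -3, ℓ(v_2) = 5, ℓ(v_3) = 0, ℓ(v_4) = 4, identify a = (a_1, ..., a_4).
a = (0, -3, 1, 3)

Write a = (a_1, ..., a_4) in the standard basis. For each basis vector v_i, ℓ(v_i) = <v_i, a> is a linear equation in the a_j's. Collect the n equations into a matrix system V a = ℓ, where row i of V is v_i (expressed in the standard basis). Since V is invertible (lower-triangular with 1s on the diagonal, up to permutation), solve by back-substitution:
  V =
[[0, 1, 0, 0],
 [1, -1, -1, 1],
 [1, 0, 0, 0],
 [1, -1, 1, 0]]
  V a = (-3, 5, 0, 4)
Solving gives a = (0, -3, 1, 3).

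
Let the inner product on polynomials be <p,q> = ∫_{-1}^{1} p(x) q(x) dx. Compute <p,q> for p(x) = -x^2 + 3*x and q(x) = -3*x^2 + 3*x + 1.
<p,q> = 98/15

Expand the product: p(x)·q(x) = 3*x^4 - 12*x^3 + 8*x^2 + 3*x.
∫_{-1}^{1} of each monomial x^k gives [2/(k+1) if k even, 0 if k odd]. Integrating term-by-term (or equivalently evaluating the antiderivative F(x) = 3*x^5/5 - 3*x^4 + 8*x^3/3 + 3*x^2/2 at the endpoints):
  F(1) − F(−1) = 53/30 − (-143/30) = 98/15.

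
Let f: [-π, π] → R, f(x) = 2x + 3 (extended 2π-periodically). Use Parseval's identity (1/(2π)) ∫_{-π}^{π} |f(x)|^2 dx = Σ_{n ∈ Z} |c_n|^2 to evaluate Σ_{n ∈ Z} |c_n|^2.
Σ |c_n|^2 = 4π^2/3 + 9

Expand and integrate term by term over [-π, π]:
  ∫ (2x)^2 dx = 4·(2π^3/3); ∫ 2·2·(3)·x dx = 0 (odd integrand); ∫ 3^2 dx = 9·2π.
So (1/(2π)) ∫_{-π}^{π} (2x + 3)^2 dx = 4π^2/3 + 9 = 4π^2/3 + 9.
Parseval ⇒ Σ |c_n|^2 = 4π^2/3 + 9.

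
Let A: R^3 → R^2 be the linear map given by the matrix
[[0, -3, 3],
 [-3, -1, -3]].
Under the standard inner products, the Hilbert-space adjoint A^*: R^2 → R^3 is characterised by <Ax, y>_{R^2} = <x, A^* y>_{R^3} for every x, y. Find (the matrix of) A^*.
A^* = A^T =
[[0, -3],
 [-3, -1],
 [3, -3]]

For real matrices with standard dot products, the defining identity <Ax, y> = <x, A^* y> gives (Ax)^T y = x^T (A^*) y, i.e. x^T A^T y = x^T (A^*) y. Since this holds for all x, y, we must have A^* = A^T. Therefore
A^* =
[[0, -3],
 [-3, -1],
 [3, -3]].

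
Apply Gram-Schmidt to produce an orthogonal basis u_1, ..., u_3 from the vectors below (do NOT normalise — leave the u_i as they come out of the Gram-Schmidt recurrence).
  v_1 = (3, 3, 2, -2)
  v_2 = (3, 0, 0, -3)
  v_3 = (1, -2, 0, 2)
Orthogonal basis:
  u_1 = (3, 3, 2, -2)
  u_2 = (33/26, -45/26, -15/13, -24/13)
  u_3 = (5/3, -1, 2/3, 5/3)

Apply the Gram-Schmidt recurrence
  u_1 = v_1
  u_i = v_i − Σ_{j<i} ((v_i · u_j) / (u_j · u_j)) · u_j.

Step by step this gives:
  u_1 = (3, 3, 2, -2)
  u_2 = (33/26, -45/26, -15/13, -24/13)
  u_3 = (5/3, -1, 2/3, 5/3)

Orthogonality check:
  u_2 · u_1 = 0 (should be 0)
  u_3 · u_1 = 0 (should be 0)
  u_3 · u_2 = 0 (should be 0)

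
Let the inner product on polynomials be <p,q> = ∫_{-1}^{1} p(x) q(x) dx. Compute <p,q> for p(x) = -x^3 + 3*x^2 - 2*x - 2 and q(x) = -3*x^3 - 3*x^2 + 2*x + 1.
<p,q> = -38/21

Expand the product: p(x)·q(x) = 3*x^6 - 6*x^5 - 5*x^4 + 17*x^3 + 5*x^2 - 6*x - 2.
∫_{-1}^{1} of each monomial x^k gives [2/(k+1) if k even, 0 if k odd]. Integrating term-by-term (or equivalently evaluating the antiderivative F(x) = 3*x^7/7 - x^6 - x^5 + 17*x^4/4 + 5*x^3/3 - 3*x^2 - 2*x at the endpoints):
  F(1) − F(−1) = -55/84 − (97/84) = -38/21.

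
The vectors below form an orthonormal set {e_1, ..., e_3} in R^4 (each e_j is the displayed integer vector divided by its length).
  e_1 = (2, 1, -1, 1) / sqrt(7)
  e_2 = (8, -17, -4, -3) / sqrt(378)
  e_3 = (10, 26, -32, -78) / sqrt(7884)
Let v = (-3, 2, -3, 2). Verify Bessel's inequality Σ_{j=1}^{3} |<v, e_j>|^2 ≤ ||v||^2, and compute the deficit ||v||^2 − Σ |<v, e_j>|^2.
Σ |<v, e_j>|^2 = 546/73; ||v||^2 = 26; deficit = 1352/73

Write each e_j = u_j / sqrt(<u_j, u_j>) where u_j is the displayed integer vector. Then <v, e_j> = <v, u_j> / sqrt(<u_j, u_j>), so |<v, e_j>|^2 = <v, u_j>^2 / <u_j, u_j>.
Coefficients: <v, e_1> = 1/sqrt(7), <v, e_2> = -52/sqrt(378), <v, e_3> = -38/sqrt(7884).
Square and sum: Σ |<v, e_j>|^2 = 546/73.
Compute ||v||^2 = v·v = 26.
Deficit = 26 − 546/73 = 1352/73 ≥ 0, confirming Bessel's inequality. (The deficit equals ||v − Σ <v,e_j> e_j||^2, the squared distance from v to span{e_j}.)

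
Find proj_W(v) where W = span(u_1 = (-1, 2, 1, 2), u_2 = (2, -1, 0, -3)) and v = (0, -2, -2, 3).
proj_W(v) = (-7/4, -7/4, -7/4, 7/4)

Set up U = [u_1 | ... | u_2] ∈ R^(4×2). The projector onto W = col(U) is P = U (U^T U)^(-1) U^T.
Compute U^T U =
  [10, -10]
  [-10, 14],
and U^T v = (0, -7).
Solve U^T U · c = U^T v for the coefficients: c = (-7/4, -7/4). The projection is proj_W(v) = U c.
Check: (v - proj_W(v)) · u_1 = 0  (should be 0).
Check: (v - proj_W(v)) · u_2 = 0  (should be 0).
Result: proj_W(v) = (-7/4, -7/4, -7/4, 7/4).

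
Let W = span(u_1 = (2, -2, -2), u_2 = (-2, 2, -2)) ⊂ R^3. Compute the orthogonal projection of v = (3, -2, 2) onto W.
proj_W(v) = (5/2, -5/2, 2)

Set up U = [u_1 | ... | u_2] ∈ R^(3×2). The projector onto W = col(U) is P = U (U^T U)^(-1) U^T.
Compute U^T U =
  [12, -4]
  [-4, 12],
and U^T v = (6, -14).
Solve U^T U · c = U^T v for the coefficients: c = (1/8, -9/8). The projection is proj_W(v) = U c.
Check: (v - proj_W(v)) · u_1 = 0  (should be 0).
Check: (v - proj_W(v)) · u_2 = 0  (should be 0).
Result: proj_W(v) = (5/2, -5/2, 2).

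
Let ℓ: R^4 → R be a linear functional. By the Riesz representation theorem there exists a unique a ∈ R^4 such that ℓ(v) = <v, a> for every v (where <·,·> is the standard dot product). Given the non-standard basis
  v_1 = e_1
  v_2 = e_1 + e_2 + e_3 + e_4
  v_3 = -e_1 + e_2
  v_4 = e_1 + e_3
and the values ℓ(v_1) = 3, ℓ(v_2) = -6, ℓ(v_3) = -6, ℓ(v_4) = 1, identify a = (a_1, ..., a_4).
a = (3, -3, -2, -4)

Write a = (a_1, ..., a_4) in the standard basis. For each basis vector v_i, ℓ(v_i) = <v_i, a> is a linear equation in the a_j's. Collect the n equations into a matrix system V a = ℓ, where row i of V is v_i (expressed in the standard basis). Since V is invertible (lower-triangular with 1s on the diagonal, up to permutation), solve by back-substitution:
  V =
[[1, 0, 0, 0],
 [1, 1, 1, 1],
 [-1, 1, 0, 0],
 [1, 0, 1, 0]]
  V a = (3, -6, -6, 1)
Solving gives a = (3, -3, -2, -4).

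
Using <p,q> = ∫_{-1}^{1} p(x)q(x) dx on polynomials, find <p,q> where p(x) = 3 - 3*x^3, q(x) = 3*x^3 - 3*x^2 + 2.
<p,q> = 24/7

Expand the product: p(x)·q(x) = -9*x^6 + 9*x^5 + 3*x^3 - 9*x^2 + 6.
∫_{-1}^{1} of each monomial x^k gives [2/(k+1) if k even, 0 if k odd]. Integrating term-by-term (or equivalently evaluating the antiderivative F(x) = -9*x^7/7 + 3*x^6/2 + 3*x^4/4 - 3*x^3 + 6*x at the endpoints):
  F(1) − F(−1) = 111/28 − (15/28) = 24/7.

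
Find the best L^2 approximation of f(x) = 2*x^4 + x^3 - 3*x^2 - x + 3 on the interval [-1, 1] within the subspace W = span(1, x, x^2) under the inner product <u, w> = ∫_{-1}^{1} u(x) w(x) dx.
g(x) = -9*x^2/7 - 2*x/5 + 99/35

The best approximation g ∈ W is the orthogonal projection of f onto W. Writing g = a_0 + a_1 x + a_2 x^2, the coefficients solve the normal equations G · a = b where
  G_{ij} = <φ_i, φ_j> and b_i = <f, φ_i>, with φ_0 = 1, φ_1 = x, φ_2 = x^2.
G =
  [2, 0, 2/3]
  [0, 2/3, 0]
  [2/3, 0, 2/5],
b = (24/5, -4/15, 48/35).
Solving gives a_0 = 99/35, a_1 = -2/5, a_2 = -9/7, so
  g(x) = -9*x^2/7 - 2*x/5 + 99/35.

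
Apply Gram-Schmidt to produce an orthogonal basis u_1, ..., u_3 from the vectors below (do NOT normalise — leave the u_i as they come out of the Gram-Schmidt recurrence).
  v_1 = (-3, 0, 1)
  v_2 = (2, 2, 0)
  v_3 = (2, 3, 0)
Orthogonal basis:
  u_1 = (-3, 0, 1)
  u_2 = (1/5, 2, 3/5)
  u_3 = (-1/11, 1/11, -3/11)

Apply the Gram-Schmidt recurrence
  u_1 = v_1
  u_i = v_i − Σ_{j<i} ((v_i · u_j) / (u_j · u_j)) · u_j.

Step by step this gives:
  u_1 = (-3, 0, 1)
  u_2 = (1/5, 2, 3/5)
  u_3 = (-1/11, 1/11, -3/11)

Orthogonality check:
  u_2 · u_1 = 0 (should be 0)
  u_3 · u_1 = 0 (should be 0)
  u_3 · u_2 = 0 (should be 0)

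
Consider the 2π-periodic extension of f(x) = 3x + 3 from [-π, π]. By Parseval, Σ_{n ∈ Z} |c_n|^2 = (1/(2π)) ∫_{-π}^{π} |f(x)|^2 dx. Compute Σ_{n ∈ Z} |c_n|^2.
Σ |c_n|^2 = 3π^2 + 9

Expand and integrate term by term over [-π, π]:
  ∫ (3x)^2 dx = 9·(2π^3/3); ∫ 2·3·(3)·x dx = 0 (odd integrand); ∫ 3^2 dx = 9·2π.
So (1/(2π)) ∫_{-π}^{π} (3x + 3)^2 dx = 9π^2/3 + 9 = 3π^2 + 9.
Parseval ⇒ Σ |c_n|^2 = 3π^2 + 9.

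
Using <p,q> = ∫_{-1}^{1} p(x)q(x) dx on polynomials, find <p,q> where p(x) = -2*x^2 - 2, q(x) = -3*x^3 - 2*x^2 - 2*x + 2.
<p,q> = -32/5

Expand the product: p(x)·q(x) = 6*x^5 + 4*x^4 + 10*x^3 + 4*x - 4.
∫_{-1}^{1} of each monomial x^k gives [2/(k+1) if k even, 0 if k odd]. Integrating term-by-term (or equivalently evaluating the antiderivative F(x) = x^6 + 4*x^5/5 + 5*x^4/2 + 2*x^2 - 4*x at the endpoints):
  F(1) − F(−1) = 23/10 − (87/10) = -32/5.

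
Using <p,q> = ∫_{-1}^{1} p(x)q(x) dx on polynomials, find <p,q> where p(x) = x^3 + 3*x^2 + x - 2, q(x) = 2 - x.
<p,q> = -76/15

Expand the product: p(x)·q(x) = -x^4 - x^3 + 5*x^2 + 4*x - 4.
∫_{-1}^{1} of each monomial x^k gives [2/(k+1) if k even, 0 if k odd]. Integrating term-by-term (or equivalently evaluating the antiderivative F(x) = -x^5/5 - x^4/4 + 5*x^3/3 + 2*x^2 - 4*x at the endpoints):
  F(1) − F(−1) = -47/60 − (257/60) = -76/15.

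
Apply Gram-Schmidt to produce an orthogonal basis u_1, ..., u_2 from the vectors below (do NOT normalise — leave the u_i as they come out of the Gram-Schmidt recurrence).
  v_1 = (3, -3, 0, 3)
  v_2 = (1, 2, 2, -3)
Orthogonal basis:
  u_1 = (3, -3, 0, 3)
  u_2 = (7/3, 2/3, 2, -5/3)

Apply the Gram-Schmidt recurrence
  u_1 = v_1
  u_i = v_i − Σ_{j<i} ((v_i · u_j) / (u_j · u_j)) · u_j.

Step by step this gives:
  u_1 = (3, -3, 0, 3)
  u_2 = (7/3, 2/3, 2, -5/3)

Orthogonality check:
  u_2 · u_1 = 0 (should be 0)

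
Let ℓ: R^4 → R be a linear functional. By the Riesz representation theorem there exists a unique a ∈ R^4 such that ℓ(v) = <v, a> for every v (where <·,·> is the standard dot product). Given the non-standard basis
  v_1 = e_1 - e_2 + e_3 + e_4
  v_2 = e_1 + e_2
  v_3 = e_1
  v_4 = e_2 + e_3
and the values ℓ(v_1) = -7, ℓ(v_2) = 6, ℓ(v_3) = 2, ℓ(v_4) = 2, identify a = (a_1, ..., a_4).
a = (2, 4, -2, -3)

Write a = (a_1, ..., a_4) in the standard basis. For each basis vector v_i, ℓ(v_i) = <v_i, a> is a linear equation in the a_j's. Collect the n equations into a matrix system V a = ℓ, where row i of V is v_i (expressed in the standard basis). Since V is invertible (lower-triangular with 1s on the diagonal, up to permutation), solve by back-substitution:
  V =
[[1, -1, 1, 1],
 [1, 1, 0, 0],
 [1, 0, 0, 0],
 [0, 1, 1, 0]]
  V a = (-7, 6, 2, 2)
Solving gives a = (2, 4, -2, -3).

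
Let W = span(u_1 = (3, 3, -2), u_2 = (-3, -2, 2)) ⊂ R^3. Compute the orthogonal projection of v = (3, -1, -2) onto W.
proj_W(v) = (3, -1, -2)

Set up U = [u_1 | ... | u_2] ∈ R^(3×2). The projector onto W = col(U) is P = U (U^T U)^(-1) U^T.
Compute U^T U =
  [22, -19]
  [-19, 17],
and U^T v = (10, -11).
Solve U^T U · c = U^T v for the coefficients: c = (-3, -4). The projection is proj_W(v) = U c.
Check: (v - proj_W(v)) · u_1 = 0  (should be 0).
Check: (v - proj_W(v)) · u_2 = 0  (should be 0).
Result: proj_W(v) = (3, -1, -2).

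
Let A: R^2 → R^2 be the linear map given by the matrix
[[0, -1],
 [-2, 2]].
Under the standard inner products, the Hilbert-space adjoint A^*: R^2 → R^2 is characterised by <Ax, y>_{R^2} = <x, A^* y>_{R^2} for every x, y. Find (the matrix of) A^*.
A^* = A^T =
[[0, -2],
 [-1, 2]]

For real matrices with standard dot products, the defining identity <Ax, y> = <x, A^* y> gives (Ax)^T y = x^T (A^*) y, i.e. x^T A^T y = x^T (A^*) y. Since this holds for all x, y, we must have A^* = A^T. Therefore
A^* =
[[0, -2],
 [-1, 2]].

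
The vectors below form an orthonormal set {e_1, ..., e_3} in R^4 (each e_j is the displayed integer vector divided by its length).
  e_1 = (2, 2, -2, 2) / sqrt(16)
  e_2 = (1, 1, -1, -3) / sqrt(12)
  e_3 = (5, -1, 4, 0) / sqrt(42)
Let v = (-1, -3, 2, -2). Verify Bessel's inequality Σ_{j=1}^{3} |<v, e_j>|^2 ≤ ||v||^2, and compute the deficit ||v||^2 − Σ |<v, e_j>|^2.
Σ |<v, e_j>|^2 = 118/7; ||v||^2 = 18; deficit = 8/7

Write each e_j = u_j / sqrt(<u_j, u_j>) where u_j is the displayed integer vector. Then <v, e_j> = <v, u_j> / sqrt(<u_j, u_j>), so |<v, e_j>|^2 = <v, u_j>^2 / <u_j, u_j>.
Coefficients: <v, e_1> = -16/sqrt(16), <v, e_2> = 0/sqrt(12), <v, e_3> = 6/sqrt(42).
Square and sum: Σ |<v, e_j>|^2 = 118/7.
Compute ||v||^2 = v·v = 18.
Deficit = 18 − 118/7 = 8/7 ≥ 0, confirming Bessel's inequality. (The deficit equals ||v − Σ <v,e_j> e_j||^2, the squared distance from v to span{e_j}.)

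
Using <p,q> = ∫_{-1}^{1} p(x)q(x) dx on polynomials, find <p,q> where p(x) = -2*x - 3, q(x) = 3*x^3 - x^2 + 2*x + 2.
<p,q> = -226/15

Expand the product: p(x)·q(x) = -6*x^4 - 7*x^3 - x^2 - 10*x - 6.
∫_{-1}^{1} of each monomial x^k gives [2/(k+1) if k even, 0 if k odd]. Integrating term-by-term (or equivalently evaluating the antiderivative F(x) = -6*x^5/5 - 7*x^4/4 - x^3/3 - 5*x^2 - 6*x at the endpoints):
  F(1) − F(−1) = -857/60 − (47/60) = -226/15.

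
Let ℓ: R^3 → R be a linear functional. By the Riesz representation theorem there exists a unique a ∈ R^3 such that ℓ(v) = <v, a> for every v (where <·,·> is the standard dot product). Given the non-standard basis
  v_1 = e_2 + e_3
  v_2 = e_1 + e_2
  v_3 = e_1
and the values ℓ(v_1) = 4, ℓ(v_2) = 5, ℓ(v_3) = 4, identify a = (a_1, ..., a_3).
a = (4, 1, 3)

Write a = (a_1, ..., a_3) in the standard basis. For each basis vector v_i, ℓ(v_i) = <v_i, a> is a linear equation in the a_j's. Collect the n equations into a matrix system V a = ℓ, where row i of V is v_i (expressed in the standard basis). Since V is invertible (lower-triangular with 1s on the diagonal, up to permutation), solve by back-substitution:
  V =
[[0, 1, 1],
 [1, 1, 0],
 [1, 0, 0]]
  V a = (4, 5, 4)
Solving gives a = (4, 1, 3).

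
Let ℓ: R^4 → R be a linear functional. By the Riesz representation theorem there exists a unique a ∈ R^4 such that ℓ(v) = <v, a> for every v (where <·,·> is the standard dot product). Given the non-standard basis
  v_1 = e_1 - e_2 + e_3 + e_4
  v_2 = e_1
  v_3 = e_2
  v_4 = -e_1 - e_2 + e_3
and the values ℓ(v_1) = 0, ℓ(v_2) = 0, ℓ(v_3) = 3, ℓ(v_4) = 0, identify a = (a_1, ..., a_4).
a = (0, 3, 3, 0)

Write a = (a_1, ..., a_4) in the standard basis. For each basis vector v_i, ℓ(v_i) = <v_i, a> is a linear equation in the a_j's. Collect the n equations into a matrix system V a = ℓ, where row i of V is v_i (expressed in the standard basis). Since V is invertible (lower-triangular with 1s on the diagonal, up to permutation), solve by back-substitution:
  V =
[[1, -1, 1, 1],
 [1, 0, 0, 0],
 [0, 1, 0, 0],
 [-1, -1, 1, 0]]
  V a = (0, 0, 3, 0)
Solving gives a = (0, 3, 3, 0).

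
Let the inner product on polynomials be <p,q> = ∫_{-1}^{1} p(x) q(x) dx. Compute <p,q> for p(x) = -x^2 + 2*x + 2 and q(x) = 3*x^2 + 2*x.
<p,q> = 82/15

Expand the product: p(x)·q(x) = -3*x^4 + 4*x^3 + 10*x^2 + 4*x.
∫_{-1}^{1} of each monomial x^k gives [2/(k+1) if k even, 0 if k odd]. Integrating term-by-term (or equivalently evaluating the antiderivative F(x) = -3*x^5/5 + x^4 + 10*x^3/3 + 2*x^2 at the endpoints):
  F(1) − F(−1) = 86/15 − (4/15) = 82/15.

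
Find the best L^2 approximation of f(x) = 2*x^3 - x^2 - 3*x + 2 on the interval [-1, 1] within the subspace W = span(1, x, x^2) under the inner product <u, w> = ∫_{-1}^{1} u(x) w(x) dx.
g(x) = -x^2 - 9*x/5 + 2

The best approximation g ∈ W is the orthogonal projection of f onto W. Writing g = a_0 + a_1 x + a_2 x^2, the coefficients solve the normal equations G · a = b where
  G_{ij} = <φ_i, φ_j> and b_i = <f, φ_i>, with φ_0 = 1, φ_1 = x, φ_2 = x^2.
G =
  [2, 0, 2/3]
  [0, 2/3, 0]
  [2/3, 0, 2/5],
b = (10/3, -6/5, 14/15).
Solving gives a_0 = 2, a_1 = -9/5, a_2 = -1, so
  g(x) = -x^2 - 9*x/5 + 2.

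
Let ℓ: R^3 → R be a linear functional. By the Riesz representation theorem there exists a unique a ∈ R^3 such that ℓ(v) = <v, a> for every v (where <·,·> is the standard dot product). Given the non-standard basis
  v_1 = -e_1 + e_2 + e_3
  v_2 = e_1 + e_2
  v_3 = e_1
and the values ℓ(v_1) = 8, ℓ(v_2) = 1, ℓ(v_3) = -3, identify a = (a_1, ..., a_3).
a = (-3, 4, 1)

Write a = (a_1, ..., a_3) in the standard basis. For each basis vector v_i, ℓ(v_i) = <v_i, a> is a linear equation in the a_j's. Collect the n equations into a matrix system V a = ℓ, where row i of V is v_i (expressed in the standard basis). Since V is invertible (lower-triangular with 1s on the diagonal, up to permutation), solve by back-substitution:
  V =
[[-1, 1, 1],
 [1, 1, 0],
 [1, 0, 0]]
  V a = (8, 1, -3)
Solving gives a = (-3, 4, 1).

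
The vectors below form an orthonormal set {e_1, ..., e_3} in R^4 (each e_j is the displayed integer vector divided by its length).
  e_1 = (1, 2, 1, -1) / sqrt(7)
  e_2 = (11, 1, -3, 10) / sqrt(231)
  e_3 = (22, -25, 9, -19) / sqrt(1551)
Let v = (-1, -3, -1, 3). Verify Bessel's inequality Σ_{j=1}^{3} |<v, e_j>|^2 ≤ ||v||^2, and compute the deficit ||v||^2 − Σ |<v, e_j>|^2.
Σ |<v, e_j>|^2 = 891/47; ||v||^2 = 20; deficit = 49/47

Write each e_j = u_j / sqrt(<u_j, u_j>) where u_j is the displayed integer vector. Then <v, e_j> = <v, u_j> / sqrt(<u_j, u_j>), so |<v, e_j>|^2 = <v, u_j>^2 / <u_j, u_j>.
Coefficients: <v, e_1> = -11/sqrt(7), <v, e_2> = 19/sqrt(231), <v, e_3> = -13/sqrt(1551).
Square and sum: Σ |<v, e_j>|^2 = 891/47.
Compute ||v||^2 = v·v = 20.
Deficit = 20 − 891/47 = 49/47 ≥ 0, confirming Bessel's inequality. (The deficit equals ||v − Σ <v,e_j> e_j||^2, the squared distance from v to span{e_j}.)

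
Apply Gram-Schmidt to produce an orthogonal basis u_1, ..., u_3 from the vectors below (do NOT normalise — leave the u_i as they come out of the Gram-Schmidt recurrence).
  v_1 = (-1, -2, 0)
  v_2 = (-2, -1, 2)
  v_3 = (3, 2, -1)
Orthogonal basis:
  u_1 = (-1, -2, 0)
  u_2 = (-6/5, 3/5, 2)
  u_3 = (20/29, -10/29, 15/29)

Apply the Gram-Schmidt recurrence
  u_1 = v_1
  u_i = v_i − Σ_{j<i} ((v_i · u_j) / (u_j · u_j)) · u_j.

Step by step this gives:
  u_1 = (-1, -2, 0)
  u_2 = (-6/5, 3/5, 2)
  u_3 = (20/29, -10/29, 15/29)

Orthogonality check:
  u_2 · u_1 = 0 (should be 0)
  u_3 · u_1 = 0 (should be 0)
  u_3 · u_2 = 0 (should be 0)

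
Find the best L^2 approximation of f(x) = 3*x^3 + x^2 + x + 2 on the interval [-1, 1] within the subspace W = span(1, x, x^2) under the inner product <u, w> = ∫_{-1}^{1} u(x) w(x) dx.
g(x) = x^2 + 14*x/5 + 2

The best approximation g ∈ W is the orthogonal projection of f onto W. Writing g = a_0 + a_1 x + a_2 x^2, the coefficients solve the normal equations G · a = b where
  G_{ij} = <φ_i, φ_j> and b_i = <f, φ_i>, with φ_0 = 1, φ_1 = x, φ_2 = x^2.
G =
  [2, 0, 2/3]
  [0, 2/3, 0]
  [2/3, 0, 2/5],
b = (14/3, 28/15, 26/15).
Solving gives a_0 = 2, a_1 = 14/5, a_2 = 1, so
  g(x) = x^2 + 14*x/5 + 2.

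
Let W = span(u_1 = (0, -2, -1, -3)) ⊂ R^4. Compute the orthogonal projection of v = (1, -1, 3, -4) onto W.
proj_W(v) = (0, -11/7, -11/14, -33/14)

Set up U = [u_1 | ... | u_1] ∈ R^(4×1). The projector onto W = col(U) is P = U (U^T U)^(-1) U^T.
Compute U^T U =
  [14],
and U^T v = (11).
Solve U^T U · c = U^T v for the coefficients: c = (11/14). The projection is proj_W(v) = U c.
Check: (v - proj_W(v)) · u_1 = 0  (should be 0).
Result: proj_W(v) = (0, -11/7, -11/14, -33/14).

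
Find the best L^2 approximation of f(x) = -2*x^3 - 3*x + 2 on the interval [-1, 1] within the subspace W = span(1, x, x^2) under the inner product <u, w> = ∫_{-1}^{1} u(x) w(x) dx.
g(x) = 2 - 21*x/5

The best approximation g ∈ W is the orthogonal projection of f onto W. Writing g = a_0 + a_1 x + a_2 x^2, the coefficients solve the normal equations G · a = b where
  G_{ij} = <φ_i, φ_j> and b_i = <f, φ_i>, with φ_0 = 1, φ_1 = x, φ_2 = x^2.
G =
  [2, 0, 2/3]
  [0, 2/3, 0]
  [2/3, 0, 2/5],
b = (4, -14/5, 4/3).
Solving gives a_0 = 2, a_1 = -21/5, a_2 = 0, so
  g(x) = 2 - 21*x/5.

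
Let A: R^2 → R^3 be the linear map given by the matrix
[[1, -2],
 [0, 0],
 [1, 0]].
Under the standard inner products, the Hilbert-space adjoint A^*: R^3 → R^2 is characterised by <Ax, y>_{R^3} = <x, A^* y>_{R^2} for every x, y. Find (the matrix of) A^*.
A^* = A^T =
[[1, 0, 1],
 [-2, 0, 0]]

For real matrices with standard dot products, the defining identity <Ax, y> = <x, A^* y> gives (Ax)^T y = x^T (A^*) y, i.e. x^T A^T y = x^T (A^*) y. Since this holds for all x, y, we must have A^* = A^T. Therefore
A^* =
[[1, 0, 1],
 [-2, 0, 0]].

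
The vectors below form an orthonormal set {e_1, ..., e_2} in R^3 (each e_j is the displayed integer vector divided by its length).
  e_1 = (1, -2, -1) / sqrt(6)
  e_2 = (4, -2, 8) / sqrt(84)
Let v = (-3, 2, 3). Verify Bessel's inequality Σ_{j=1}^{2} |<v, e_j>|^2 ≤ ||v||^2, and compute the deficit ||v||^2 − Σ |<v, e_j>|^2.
Σ |<v, e_j>|^2 = 122/7; ||v||^2 = 22; deficit = 32/7

Write each e_j = u_j / sqrt(<u_j, u_j>) where u_j is the displayed integer vector. Then <v, e_j> = <v, u_j> / sqrt(<u_j, u_j>), so |<v, e_j>|^2 = <v, u_j>^2 / <u_j, u_j>.
Coefficients: <v, e_1> = -10/sqrt(6), <v, e_2> = 8/sqrt(84).
Square and sum: Σ |<v, e_j>|^2 = 122/7.
Compute ||v||^2 = v·v = 22.
Deficit = 22 − 122/7 = 32/7 ≥ 0, confirming Bessel's inequality. (The deficit equals ||v − Σ <v,e_j> e_j||^2, the squared distance from v to span{e_j}.)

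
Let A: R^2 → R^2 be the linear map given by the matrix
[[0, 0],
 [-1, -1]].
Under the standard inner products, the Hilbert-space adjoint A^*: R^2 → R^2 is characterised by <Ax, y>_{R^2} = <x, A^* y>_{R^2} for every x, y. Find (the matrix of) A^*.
A^* = A^T =
[[0, -1],
 [0, -1]]

For real matrices with standard dot products, the defining identity <Ax, y> = <x, A^* y> gives (Ax)^T y = x^T (A^*) y, i.e. x^T A^T y = x^T (A^*) y. Since this holds for all x, y, we must have A^* = A^T. Therefore
A^* =
[[0, -1],
 [0, -1]].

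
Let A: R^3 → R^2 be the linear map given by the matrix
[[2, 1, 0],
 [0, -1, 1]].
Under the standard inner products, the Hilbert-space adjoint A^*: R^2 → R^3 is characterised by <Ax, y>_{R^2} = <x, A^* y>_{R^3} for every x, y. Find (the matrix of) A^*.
A^* = A^T =
[[2, 0],
 [1, -1],
 [0, 1]]

For real matrices with standard dot products, the defining identity <Ax, y> = <x, A^* y> gives (Ax)^T y = x^T (A^*) y, i.e. x^T A^T y = x^T (A^*) y. Since this holds for all x, y, we must have A^* = A^T. Therefore
A^* =
[[2, 0],
 [1, -1],
 [0, 1]].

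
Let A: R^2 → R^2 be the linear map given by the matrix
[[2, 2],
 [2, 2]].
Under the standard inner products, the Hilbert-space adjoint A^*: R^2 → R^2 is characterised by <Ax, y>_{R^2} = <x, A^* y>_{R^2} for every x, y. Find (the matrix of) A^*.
A^* = A^T =
[[2, 2],
 [2, 2]]

For real matrices with standard dot products, the defining identity <Ax, y> = <x, A^* y> gives (Ax)^T y = x^T (A^*) y, i.e. x^T A^T y = x^T (A^*) y. Since this holds for all x, y, we must have A^* = A^T. Therefore
A^* =
[[2, 2],
 [2, 2]].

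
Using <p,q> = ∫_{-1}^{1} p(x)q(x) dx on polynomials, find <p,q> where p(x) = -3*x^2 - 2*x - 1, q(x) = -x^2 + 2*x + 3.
<p,q> = -64/5

Expand the product: p(x)·q(x) = 3*x^4 - 4*x^3 - 12*x^2 - 8*x - 3.
∫_{-1}^{1} of each monomial x^k gives [2/(k+1) if k even, 0 if k odd]. Integrating term-by-term (or equivalently evaluating the antiderivative F(x) = 3*x^5/5 - x^4 - 4*x^3 - 4*x^2 - 3*x at the endpoints):
  F(1) − F(−1) = -57/5 − (7/5) = -64/5.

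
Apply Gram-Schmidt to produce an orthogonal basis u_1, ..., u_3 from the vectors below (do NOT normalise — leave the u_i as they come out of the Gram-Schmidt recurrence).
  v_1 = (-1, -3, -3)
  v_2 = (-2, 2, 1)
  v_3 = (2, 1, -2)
Orthogonal basis:
  u_1 = (-1, -3, -3)
  u_2 = (-45/19, 17/19, -2/19)
  u_3 = (87/122, 203/122, -116/61)

Apply the Gram-Schmidt recurrence
  u_1 = v_1
  u_i = v_i − Σ_{j<i} ((v_i · u_j) / (u_j · u_j)) · u_j.

Step by step this gives:
  u_1 = (-1, -3, -3)
  u_2 = (-45/19, 17/19, -2/19)
  u_3 = (87/122, 203/122, -116/61)

Orthogonality check:
  u_2 · u_1 = 0 (should be 0)
  u_3 · u_1 = 0 (should be 0)
  u_3 · u_2 = 0 (should be 0)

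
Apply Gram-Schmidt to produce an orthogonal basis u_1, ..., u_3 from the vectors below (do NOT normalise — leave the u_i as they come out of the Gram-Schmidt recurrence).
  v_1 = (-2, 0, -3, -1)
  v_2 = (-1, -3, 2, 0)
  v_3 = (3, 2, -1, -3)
Orthogonal basis:
  u_1 = (-2, 0, -3, -1)
  u_2 = (-11/7, -3, 8/7, -2/7)
  u_3 = (149/90, -17/30, -1/45, -146/45)

Apply the Gram-Schmidt recurrence
  u_1 = v_1
  u_i = v_i − Σ_{j<i} ((v_i · u_j) / (u_j · u_j)) · u_j.

Step by step this gives:
  u_1 = (-2, 0, -3, -1)
  u_2 = (-11/7, -3, 8/7, -2/7)
  u_3 = (149/90, -17/30, -1/45, -146/45)

Orthogonality check:
  u_2 · u_1 = 0 (should be 0)
  u_3 · u_1 = 0 (should be 0)
  u_3 · u_2 = 0 (should be 0)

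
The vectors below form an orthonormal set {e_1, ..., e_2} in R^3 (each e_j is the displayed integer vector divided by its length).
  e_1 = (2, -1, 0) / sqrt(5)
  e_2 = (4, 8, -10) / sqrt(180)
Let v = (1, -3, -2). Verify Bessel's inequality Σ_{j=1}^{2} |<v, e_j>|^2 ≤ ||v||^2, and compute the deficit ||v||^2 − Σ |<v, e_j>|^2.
Σ |<v, e_j>|^2 = 5; ||v||^2 = 14; deficit = 9

Write each e_j = u_j / sqrt(<u_j, u_j>) where u_j is the displayed integer vector. Then <v, e_j> = <v, u_j> / sqrt(<u_j, u_j>), so |<v, e_j>|^2 = <v, u_j>^2 / <u_j, u_j>.
Coefficients: <v, e_1> = 5/sqrt(5), <v, e_2> = 0/sqrt(180).
Square and sum: Σ |<v, e_j>|^2 = 5.
Compute ||v||^2 = v·v = 14.
Deficit = 14 − 5 = 9 ≥ 0, confirming Bessel's inequality. (The deficit equals ||v − Σ <v,e_j> e_j||^2, the squared distance from v to span{e_j}.)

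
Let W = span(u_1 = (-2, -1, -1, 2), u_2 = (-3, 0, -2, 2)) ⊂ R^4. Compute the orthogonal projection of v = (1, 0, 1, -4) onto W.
proj_W(v) = (28/13, 31/26, 27/26, -29/13)

Set up U = [u_1 | ... | u_2] ∈ R^(4×2). The projector onto W = col(U) is P = U (U^T U)^(-1) U^T.
Compute U^T U =
  [10, 12]
  [12, 17],
and U^T v = (-11, -13).
Solve U^T U · c = U^T v for the coefficients: c = (-31/26, 1/13). The projection is proj_W(v) = U c.
Check: (v - proj_W(v)) · u_1 = 0  (should be 0).
Check: (v - proj_W(v)) · u_2 = 0  (should be 0).
Result: proj_W(v) = (28/13, 31/26, 27/26, -29/13).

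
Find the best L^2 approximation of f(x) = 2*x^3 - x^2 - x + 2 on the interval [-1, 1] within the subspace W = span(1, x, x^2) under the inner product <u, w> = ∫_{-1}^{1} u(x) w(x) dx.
g(x) = -x^2 + x/5 + 2

The best approximation g ∈ W is the orthogonal projection of f onto W. Writing g = a_0 + a_1 x + a_2 x^2, the coefficients solve the normal equations G · a = b where
  G_{ij} = <φ_i, φ_j> and b_i = <f, φ_i>, with φ_0 = 1, φ_1 = x, φ_2 = x^2.
G =
  [2, 0, 2/3]
  [0, 2/3, 0]
  [2/3, 0, 2/5],
b = (10/3, 2/15, 14/15).
Solving gives a_0 = 2, a_1 = 1/5, a_2 = -1, so
  g(x) = -x^2 + x/5 + 2.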